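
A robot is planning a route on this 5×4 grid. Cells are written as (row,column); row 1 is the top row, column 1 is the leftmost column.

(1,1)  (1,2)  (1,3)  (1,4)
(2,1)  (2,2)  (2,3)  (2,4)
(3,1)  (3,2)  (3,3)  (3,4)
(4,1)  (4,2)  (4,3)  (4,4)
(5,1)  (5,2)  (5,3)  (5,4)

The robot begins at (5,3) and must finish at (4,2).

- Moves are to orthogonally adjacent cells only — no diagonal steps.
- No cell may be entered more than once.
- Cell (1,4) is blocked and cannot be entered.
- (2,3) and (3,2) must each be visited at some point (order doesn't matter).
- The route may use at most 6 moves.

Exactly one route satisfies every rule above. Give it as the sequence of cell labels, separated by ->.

(5,3) -> (4,3) -> (3,3) -> (2,3) -> (2,2) -> (3,2) -> (4,2)

The 6-move cap with required stops at (2,3), (3,2) leaves no slack for detours.
Route from (5,3): up 3 to (2,3), left 1 to (2,2), down 2 to (4,2) — 6 moves in all.
Check: all required cells visited; 6 ≤ 6 moves.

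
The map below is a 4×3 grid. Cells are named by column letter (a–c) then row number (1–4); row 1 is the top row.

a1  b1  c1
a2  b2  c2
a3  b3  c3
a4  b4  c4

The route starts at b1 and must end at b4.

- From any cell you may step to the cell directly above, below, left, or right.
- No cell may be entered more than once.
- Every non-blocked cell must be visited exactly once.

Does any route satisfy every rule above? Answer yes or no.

Exhausting the options from b1, every branch either would have to re-enter a cell already used or reaches the goal with a constraint still unmet.

no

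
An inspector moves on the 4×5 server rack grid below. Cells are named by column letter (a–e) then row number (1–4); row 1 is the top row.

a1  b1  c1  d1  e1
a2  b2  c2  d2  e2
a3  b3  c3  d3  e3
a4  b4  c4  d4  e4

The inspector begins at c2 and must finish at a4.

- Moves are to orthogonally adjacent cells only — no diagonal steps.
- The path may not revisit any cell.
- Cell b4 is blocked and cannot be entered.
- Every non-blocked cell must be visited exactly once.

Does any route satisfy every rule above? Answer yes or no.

yes

One route that works: c2 → c1 → d1 → e1 → e2 → d2 → d3 → e3 → e4 → d4 → c4 → c3 → b3 → b2 → b1 → a1 → a2 → a3 → a4.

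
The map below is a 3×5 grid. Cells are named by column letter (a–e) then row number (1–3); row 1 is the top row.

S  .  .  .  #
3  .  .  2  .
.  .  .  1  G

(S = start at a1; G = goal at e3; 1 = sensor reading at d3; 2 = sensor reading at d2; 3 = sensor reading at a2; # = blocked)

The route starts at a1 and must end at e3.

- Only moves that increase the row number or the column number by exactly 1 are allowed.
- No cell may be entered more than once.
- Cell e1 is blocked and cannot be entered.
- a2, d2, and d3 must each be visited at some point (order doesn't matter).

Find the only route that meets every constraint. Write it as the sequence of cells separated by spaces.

Moves only go right or down, so the column and row indices never decrease.
Route from a1: down 1 to a2, right 3 to d2, down 1 to d3, right 1 to e3 — 6 moves in all.
Check: all required cells visited.

a1 a2 b2 c2 d2 d3 e3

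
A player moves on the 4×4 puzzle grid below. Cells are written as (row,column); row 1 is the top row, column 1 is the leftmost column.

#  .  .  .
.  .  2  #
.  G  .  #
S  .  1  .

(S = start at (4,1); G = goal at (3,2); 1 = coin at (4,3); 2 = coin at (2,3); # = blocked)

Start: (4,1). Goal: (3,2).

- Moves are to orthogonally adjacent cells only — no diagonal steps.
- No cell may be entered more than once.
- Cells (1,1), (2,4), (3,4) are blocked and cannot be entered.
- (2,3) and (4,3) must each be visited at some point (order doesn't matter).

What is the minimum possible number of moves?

Any route passes through (2,3) and (4,3) in some order between (4,1) and (3,2). Summing Manhattan distances along each leg and taking the cheapest ordering ((4,1) → (4,3) → (2,3) → (3,2)) gives a lower bound of 2 + 2 + 2 = 6 moves.
A route of 6 moves achieves this: (4,1) → (4,2) → (4,3) → (3,3) → (2,3) → (2,2) → (3,2).
Since 6 matches the lower bound, it is optimal.

6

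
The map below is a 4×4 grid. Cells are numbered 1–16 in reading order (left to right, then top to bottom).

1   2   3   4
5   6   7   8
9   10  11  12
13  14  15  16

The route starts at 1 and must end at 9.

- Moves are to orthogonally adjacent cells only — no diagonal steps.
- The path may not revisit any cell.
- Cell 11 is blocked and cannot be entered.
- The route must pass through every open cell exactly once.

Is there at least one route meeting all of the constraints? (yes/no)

no

Colour the cells like a checkerboard: each orthogonal step flips colour, so a Hamiltonian route alternates colours. Here there are 7 cells of one colour and 8 of the other, with start on the same colour as the goal — the counts and endpoints can't be arranged into an alternating sequence of length 15, so no Hamiltonian route exists.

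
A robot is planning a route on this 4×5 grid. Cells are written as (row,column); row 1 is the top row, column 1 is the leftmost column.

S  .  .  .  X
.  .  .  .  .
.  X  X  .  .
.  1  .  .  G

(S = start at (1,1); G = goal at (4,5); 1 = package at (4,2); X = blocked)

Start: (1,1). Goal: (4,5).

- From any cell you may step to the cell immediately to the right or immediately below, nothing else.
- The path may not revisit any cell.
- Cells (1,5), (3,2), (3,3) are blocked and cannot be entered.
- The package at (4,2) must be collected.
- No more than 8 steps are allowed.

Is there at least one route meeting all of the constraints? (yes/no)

yes

One route that works: (1,1) → (2,1) → (3,1) → (4,1) → (4,2) → (4,3) → (4,4) → (4,5).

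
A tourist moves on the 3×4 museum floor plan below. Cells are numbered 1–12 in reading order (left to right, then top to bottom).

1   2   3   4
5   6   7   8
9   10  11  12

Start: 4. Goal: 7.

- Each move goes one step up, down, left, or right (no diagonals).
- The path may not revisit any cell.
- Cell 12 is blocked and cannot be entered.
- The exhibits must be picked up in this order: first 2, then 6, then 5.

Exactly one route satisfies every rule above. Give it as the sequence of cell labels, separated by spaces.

4 3 2 6 5 9 10 11 7

The waypoints must appear in the order 2, 6, 5, with no cell reused.
Route from 4: 2× left (reaching 2), down to 6, left to 5, down to 9, 2× right (reaching 11), up to 7 — 8 moves in all.
Check: order respected (2 at step 2, 6 at step 3, 5 at step 4).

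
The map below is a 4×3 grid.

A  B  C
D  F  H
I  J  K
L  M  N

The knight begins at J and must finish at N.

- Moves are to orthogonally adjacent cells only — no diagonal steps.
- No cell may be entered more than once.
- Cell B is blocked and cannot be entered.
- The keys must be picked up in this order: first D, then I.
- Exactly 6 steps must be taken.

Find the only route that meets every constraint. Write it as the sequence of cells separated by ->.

The waypoints must appear in the order D, I, with no cell reused.
Route from J: up to F, left to D, 2× down (reaching L), 2× right (reaching N) — 6 moves in all.
Check: order respected (D at step 2, I at step 3); 6 moves as required.

J -> F -> D -> I -> L -> M -> N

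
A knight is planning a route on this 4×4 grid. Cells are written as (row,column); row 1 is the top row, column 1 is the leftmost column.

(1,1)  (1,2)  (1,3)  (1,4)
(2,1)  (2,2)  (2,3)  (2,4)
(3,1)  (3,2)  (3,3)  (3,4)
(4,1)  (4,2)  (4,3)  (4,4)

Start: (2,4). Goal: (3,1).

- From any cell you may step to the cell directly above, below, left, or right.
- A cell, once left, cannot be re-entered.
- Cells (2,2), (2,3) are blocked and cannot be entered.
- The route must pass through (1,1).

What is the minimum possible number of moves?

Any route passes through (1,1) somewhere between (2,4) and (3,1). Summing Manhattan distances along the two legs ((2,4) → (1,1) → (3,1)) gives a lower bound of 4 + 2 = 6 moves.
A route of 6 moves achieves this: (2,4) → (1,4) → (1,3) → (1,2) → (1,1) → (2,1) → (3,1).
Since 6 matches the lower bound, it is optimal.

6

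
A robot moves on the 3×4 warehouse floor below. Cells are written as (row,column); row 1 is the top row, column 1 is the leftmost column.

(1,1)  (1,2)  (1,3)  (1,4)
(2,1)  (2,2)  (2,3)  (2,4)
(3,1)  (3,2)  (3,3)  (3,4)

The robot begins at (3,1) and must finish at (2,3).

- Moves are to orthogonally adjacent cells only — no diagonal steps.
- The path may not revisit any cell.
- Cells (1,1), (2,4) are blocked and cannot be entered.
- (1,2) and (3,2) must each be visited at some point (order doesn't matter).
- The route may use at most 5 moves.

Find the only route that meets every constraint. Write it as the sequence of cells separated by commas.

Any route must reach (1,2) and (3,2) and still end at (2,3) within 5 moves, so the order of the required stops is forced.
Route from (3,1): right to (3,2), 2× up (reaching (1,2)), right to (1,3), down to (2,3) — 5 moves in all.
Check: all required cells visited; 5 ≤ 5 moves.

(3,1), (3,2), (2,2), (1,2), (1,3), (2,3)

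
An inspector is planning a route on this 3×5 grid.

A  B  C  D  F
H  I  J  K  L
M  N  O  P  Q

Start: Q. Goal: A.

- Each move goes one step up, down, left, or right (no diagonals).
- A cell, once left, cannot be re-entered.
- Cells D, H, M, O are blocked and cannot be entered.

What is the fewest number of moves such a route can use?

6

The Manhattan distance from Q to A is |3−1| + |5−1| = 6, so at least 6 moves are needed.
A route of 6 moves achieves this: Q → L → K → J → C → B → A.
Since 6 matches the lower bound, it is optimal.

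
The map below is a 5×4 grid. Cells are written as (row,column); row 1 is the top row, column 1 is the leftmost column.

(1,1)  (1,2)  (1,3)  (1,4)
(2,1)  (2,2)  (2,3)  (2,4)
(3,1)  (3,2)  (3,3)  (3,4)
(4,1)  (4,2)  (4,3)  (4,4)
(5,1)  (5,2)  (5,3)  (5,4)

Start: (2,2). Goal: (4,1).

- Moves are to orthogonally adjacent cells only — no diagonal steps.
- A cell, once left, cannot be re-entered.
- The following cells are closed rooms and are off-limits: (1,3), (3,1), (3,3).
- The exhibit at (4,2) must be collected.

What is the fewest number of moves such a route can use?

3

Any route passes through (4,2) somewhere between (2,2) and (4,1). Summing Manhattan distances along the two legs ((2,2) → (4,2) → (4,1)) gives a lower bound of 2 + 1 = 3 moves.
A route of 3 moves achieves this: (2,2) → (3,2) → (4,2) → (4,1).
Since 3 matches the lower bound, it is optimal.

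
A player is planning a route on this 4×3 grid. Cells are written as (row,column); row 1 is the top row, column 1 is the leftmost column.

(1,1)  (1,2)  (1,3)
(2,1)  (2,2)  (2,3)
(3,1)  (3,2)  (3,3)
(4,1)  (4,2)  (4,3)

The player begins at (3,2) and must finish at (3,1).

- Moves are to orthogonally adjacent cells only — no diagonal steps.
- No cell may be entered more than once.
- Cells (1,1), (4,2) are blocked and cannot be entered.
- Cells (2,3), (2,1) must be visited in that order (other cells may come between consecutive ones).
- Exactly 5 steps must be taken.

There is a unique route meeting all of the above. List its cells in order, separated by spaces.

(3,2) (3,3) (2,3) (2,2) (2,1) (3,1)

The waypoints must appear in the order (2,3), (2,1), with no cell reused.
Route from (3,2): right 1 to (3,3), up 1 to (2,3), left 2 to (2,1), down 1 to (3,1) — 5 moves in all.
Check: order respected ((2,3) at step 2, (2,1) at step 4); 5 moves as required.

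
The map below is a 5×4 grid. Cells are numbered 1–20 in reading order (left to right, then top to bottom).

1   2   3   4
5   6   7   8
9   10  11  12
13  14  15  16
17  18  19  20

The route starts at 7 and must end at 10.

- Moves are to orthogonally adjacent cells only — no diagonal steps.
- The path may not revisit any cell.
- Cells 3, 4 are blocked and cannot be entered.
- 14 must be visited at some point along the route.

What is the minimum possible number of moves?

4

Any route passes through 14 somewhere between 7 and 10. Summing Manhattan distances along the two legs (7 → 14 → 10) gives a lower bound of 3 + 1 = 4 moves.
A route of 4 moves achieves this: 7 → 11 → 15 → 14 → 10.
Since 4 matches the lower bound, it is optimal.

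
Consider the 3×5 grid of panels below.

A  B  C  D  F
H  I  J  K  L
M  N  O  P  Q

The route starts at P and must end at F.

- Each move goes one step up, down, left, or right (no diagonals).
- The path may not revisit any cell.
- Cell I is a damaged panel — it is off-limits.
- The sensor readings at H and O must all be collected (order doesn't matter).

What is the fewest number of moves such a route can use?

Any route passes through H and O in some order between P and F. Summing Manhattan distances along each leg and taking the cheapest ordering (P → O → H → F) gives a lower bound of 1 + 3 + 5 = 9 moves.
A route of 9 moves achieves this: P → O → N → M → H → A → B → C → D → F.
Since 9 matches the lower bound, it is optimal.

9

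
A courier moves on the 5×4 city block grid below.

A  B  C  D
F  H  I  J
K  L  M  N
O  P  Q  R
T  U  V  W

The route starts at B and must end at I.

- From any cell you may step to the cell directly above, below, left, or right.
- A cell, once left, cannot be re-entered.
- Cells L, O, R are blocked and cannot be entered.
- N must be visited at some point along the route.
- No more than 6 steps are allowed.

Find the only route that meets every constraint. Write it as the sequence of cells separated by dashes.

B - C - D - J - N - M - I

The 6-move cap with required stops at N leaves no slack for detours.
Route from B: right 2 to D, down 2 to N, left 1 to M, up 1 to I — 6 moves in all.
Check: all required cells visited; 6 ≤ 6 moves.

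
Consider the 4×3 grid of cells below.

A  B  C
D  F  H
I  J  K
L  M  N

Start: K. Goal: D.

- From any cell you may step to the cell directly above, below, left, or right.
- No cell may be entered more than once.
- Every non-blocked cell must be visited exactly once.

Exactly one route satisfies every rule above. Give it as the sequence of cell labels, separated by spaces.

K N M L I J F H C B A D

Need to visit all 12 open cells exactly once, starting at K and ending at D.
Cell L has only two open neighbours (I and M), so the path must pass straight through it: one of those is the cell it's entered from and the other is where it exits.
Route from K: down 1 to N, left 2 to L, up 1 to I, right 1 to J, up 1 to F, right 1 to H, up 1 to C, left 2 to A, down 1 to D — 11 moves in all.
Check: all 12 open cells covered.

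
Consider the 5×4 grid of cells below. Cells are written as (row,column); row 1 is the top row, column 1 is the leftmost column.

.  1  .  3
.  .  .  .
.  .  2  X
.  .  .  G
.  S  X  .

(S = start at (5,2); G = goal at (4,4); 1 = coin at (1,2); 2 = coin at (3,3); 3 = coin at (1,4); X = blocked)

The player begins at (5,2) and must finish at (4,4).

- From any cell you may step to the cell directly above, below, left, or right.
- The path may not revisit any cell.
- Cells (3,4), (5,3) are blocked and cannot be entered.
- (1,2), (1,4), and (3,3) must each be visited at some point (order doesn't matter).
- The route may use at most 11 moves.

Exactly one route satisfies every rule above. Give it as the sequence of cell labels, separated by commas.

(5,2), (4,2), (3,2), (2,2), (1,2), (1,3), (1,4), (2,4), (2,3), (3,3), (4,3), (4,4)

The budget equals the shortest possible length, so every move has to be on a shortest route through the required cells.
Route from (5,2): 4× up (reaching (1,2)), 2× right (reaching (1,4)), down to (2,4), left to (2,3), 2× down (reaching (4,3)), right to (4,4) — 11 moves in all.
Check: all required cells visited; 11 ≤ 11 moves.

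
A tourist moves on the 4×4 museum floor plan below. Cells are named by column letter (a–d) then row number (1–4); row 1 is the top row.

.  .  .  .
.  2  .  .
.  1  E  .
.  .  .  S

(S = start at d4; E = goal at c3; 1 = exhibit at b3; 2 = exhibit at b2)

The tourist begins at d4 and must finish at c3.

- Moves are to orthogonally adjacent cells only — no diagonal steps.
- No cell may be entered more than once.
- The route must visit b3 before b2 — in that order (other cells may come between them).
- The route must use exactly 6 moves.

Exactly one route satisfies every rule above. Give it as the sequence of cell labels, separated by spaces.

The waypoints must appear in the order b3, b2, with no cell reused.
Route from d4: 2× left (reaching b4), 2× up (reaching b2), right to c2, down to c3 — 6 moves in all.
Check: order respected (1 at step 3, 2 at step 4); 6 moves as required.

d4 c4 b4 b3 b2 c2 c3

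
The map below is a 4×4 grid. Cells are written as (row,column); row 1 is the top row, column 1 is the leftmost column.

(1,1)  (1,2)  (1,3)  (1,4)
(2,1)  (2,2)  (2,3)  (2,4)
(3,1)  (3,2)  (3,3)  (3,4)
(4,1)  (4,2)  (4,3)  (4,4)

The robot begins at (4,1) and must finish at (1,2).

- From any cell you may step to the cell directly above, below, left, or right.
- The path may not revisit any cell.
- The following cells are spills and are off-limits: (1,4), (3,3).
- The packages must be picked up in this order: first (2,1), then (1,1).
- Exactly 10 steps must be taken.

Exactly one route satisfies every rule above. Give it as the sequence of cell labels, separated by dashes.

The waypoints must appear in the order (2,1), (1,1), with no cell reused.
Route from (4,1): right 3 to (4,4), up 2 to (2,4), left 3 to (2,1), up 1 to (1,1), right 1 to (1,2) — 10 moves in all.
Check: order respected ((2,1) at step 8, (1,1) at step 9); 10 moves as required.

(4,1) - (4,2) - (4,3) - (4,4) - (3,4) - (2,4) - (2,3) - (2,2) - (2,1) - (1,1) - (1,2)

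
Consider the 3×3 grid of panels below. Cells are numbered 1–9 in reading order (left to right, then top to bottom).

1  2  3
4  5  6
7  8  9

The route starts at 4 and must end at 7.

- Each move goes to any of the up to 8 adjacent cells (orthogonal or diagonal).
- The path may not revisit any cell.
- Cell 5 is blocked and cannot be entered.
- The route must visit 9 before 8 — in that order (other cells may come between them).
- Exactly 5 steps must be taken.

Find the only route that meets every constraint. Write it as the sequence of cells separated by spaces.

The waypoints must appear in the order 9, 8, with no cell reused.
Route from 4: up-right 1 to 2, down-right 1 to 6, down 1 to 9, left 2 to 7 — 5 moves in all.
Check: order respected (9 at step 3, 8 at step 4); 5 moves as required.

4 2 6 9 8 7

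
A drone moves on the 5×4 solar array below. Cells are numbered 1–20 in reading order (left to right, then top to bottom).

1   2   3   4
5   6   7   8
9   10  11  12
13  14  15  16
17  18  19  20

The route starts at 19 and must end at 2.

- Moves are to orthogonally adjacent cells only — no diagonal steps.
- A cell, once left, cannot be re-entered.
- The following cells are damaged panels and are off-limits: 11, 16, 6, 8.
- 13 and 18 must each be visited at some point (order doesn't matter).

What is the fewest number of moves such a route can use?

7

Any route passes through 13 and 18 in some order between 19 and 2. Summing Manhattan distances along each leg and taking the cheapest ordering (19 → 18 → 13 → 2) gives a lower bound of 1 + 2 + 4 = 7 moves.
A route of 7 moves achieves this: 19 → 18 → 14 → 13 → 9 → 5 → 1 → 2.
Since 7 matches the lower bound, it is optimal.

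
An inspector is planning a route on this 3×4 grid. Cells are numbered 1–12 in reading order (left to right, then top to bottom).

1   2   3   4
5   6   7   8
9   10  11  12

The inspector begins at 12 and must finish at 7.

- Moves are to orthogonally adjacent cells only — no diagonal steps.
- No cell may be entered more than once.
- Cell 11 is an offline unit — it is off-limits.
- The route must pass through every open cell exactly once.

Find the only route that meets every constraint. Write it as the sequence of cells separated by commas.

Need to visit all 11 open cells exactly once, starting at 12 and ending at 7.
Route from 12: 2× up (reaching 4), 3× left (reaching 1), 2× down (reaching 9), right to 10, up to 6, right to 7 — 10 moves in all.
Check: all 11 open cells covered.

12, 8, 4, 3, 2, 1, 5, 9, 10, 6, 7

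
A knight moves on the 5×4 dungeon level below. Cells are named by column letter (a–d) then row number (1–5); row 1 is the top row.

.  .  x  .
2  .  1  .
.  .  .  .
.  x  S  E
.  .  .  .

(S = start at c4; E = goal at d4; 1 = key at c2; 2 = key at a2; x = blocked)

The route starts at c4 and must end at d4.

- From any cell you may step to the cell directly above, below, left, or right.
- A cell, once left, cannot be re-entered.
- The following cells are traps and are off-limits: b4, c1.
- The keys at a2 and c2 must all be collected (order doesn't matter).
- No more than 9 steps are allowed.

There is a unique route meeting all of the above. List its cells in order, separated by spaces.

c4 c3 b3 a3 a2 b2 c2 d2 d3 d4

The budget equals the shortest possible length, so every move has to be on a shortest route through the required cells.
Route from c4: up 1 to c3, left 2 to a3, up 1 to a2, right 3 to d2, down 2 to d4 — 9 moves in all.
Check: all required cells visited; 9 ≤ 9 moves.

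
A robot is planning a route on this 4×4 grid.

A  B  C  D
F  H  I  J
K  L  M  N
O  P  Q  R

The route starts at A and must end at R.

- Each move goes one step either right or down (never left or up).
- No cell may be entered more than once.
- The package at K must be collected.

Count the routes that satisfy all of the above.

A right/down-only route from A to R makes exactly 3 down-moves and 3 right-moves in some order.
With no other constraints that would be C(6,3) = 20 routes.
Split at K and multiply the segment counts: A→K: 1; K→R: 4; product = 4.
That gives 4 routes.

4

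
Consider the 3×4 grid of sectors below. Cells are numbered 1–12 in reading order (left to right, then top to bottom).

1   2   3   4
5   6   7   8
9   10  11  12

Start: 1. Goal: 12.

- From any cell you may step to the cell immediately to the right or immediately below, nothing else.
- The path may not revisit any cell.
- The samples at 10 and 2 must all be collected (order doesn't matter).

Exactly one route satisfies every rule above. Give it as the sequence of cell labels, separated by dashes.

1 - 2 - 6 - 10 - 11 - 12

Moves only go right or down, so the column and row indices never decrease.
Route from 1: right to 2, 2× down (reaching 10), 2× right (reaching 12) — 5 moves in all.
Check: all required cells visited.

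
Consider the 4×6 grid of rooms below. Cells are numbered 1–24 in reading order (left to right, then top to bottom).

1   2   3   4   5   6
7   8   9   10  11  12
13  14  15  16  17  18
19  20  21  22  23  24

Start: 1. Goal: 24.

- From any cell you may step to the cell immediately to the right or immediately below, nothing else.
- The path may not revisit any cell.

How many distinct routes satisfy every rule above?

56

A right/down-only route from 1 to 24 makes exactly 3 down-moves and 5 right-moves in some order.
With no other constraints that would be C(8,3) = 56 routes.
That gives 56 routes.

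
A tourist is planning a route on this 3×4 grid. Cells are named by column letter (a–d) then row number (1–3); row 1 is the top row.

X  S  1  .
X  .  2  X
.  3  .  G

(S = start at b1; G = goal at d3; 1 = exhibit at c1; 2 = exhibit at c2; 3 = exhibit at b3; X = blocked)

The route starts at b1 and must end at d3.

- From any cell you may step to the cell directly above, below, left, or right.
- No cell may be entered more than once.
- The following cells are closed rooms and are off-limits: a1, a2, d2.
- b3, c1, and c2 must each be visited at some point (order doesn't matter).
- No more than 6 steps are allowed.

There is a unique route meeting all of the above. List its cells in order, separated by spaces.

The 6-move cap with required stops at b3, c1, c2 leaves no slack for detours.
Route from b1: right to c1, down to c2, left to b2, down to b3, 2× right (reaching d3) — 6 moves in all.
Check: all required cells visited; 6 ≤ 6 moves.

b1 c1 c2 b2 b3 c3 d3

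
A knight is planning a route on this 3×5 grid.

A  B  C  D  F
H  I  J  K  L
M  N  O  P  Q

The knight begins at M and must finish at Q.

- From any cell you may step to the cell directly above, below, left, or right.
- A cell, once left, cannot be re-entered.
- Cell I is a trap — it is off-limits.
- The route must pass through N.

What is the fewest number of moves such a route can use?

Any route passes through N somewhere between M and Q. Summing Manhattan distances along the two legs (M → N → Q) gives a lower bound of 1 + 3 = 4 moves.
A route of 4 moves achieves this: M → N → O → P → Q.
Since 4 matches the lower bound, it is optimal.

4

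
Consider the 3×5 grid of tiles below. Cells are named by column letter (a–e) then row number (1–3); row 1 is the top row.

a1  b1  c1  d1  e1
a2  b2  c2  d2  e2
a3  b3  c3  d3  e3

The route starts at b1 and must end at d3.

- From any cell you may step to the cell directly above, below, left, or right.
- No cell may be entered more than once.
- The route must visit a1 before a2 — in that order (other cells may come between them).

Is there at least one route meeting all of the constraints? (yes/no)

yes

One route that works: b1 → a1 → a2 → a3 → b3 → c3 → d3.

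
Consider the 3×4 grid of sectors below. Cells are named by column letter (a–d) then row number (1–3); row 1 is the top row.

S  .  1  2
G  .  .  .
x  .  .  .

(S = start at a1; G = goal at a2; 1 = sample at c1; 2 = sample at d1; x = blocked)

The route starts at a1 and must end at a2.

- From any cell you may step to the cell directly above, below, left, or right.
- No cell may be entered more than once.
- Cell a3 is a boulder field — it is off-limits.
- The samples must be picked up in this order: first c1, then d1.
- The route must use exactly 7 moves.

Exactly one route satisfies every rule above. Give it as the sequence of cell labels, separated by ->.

The waypoints must appear in the order c1, d1, with no cell reused.
Route from a1: right 3 to d1, down 1 to d2, left 3 to a2 — 7 moves in all.
Check: order respected (1 at step 2, 2 at step 3); 7 moves as required.

a1 -> b1 -> c1 -> d1 -> d2 -> c2 -> b2 -> a2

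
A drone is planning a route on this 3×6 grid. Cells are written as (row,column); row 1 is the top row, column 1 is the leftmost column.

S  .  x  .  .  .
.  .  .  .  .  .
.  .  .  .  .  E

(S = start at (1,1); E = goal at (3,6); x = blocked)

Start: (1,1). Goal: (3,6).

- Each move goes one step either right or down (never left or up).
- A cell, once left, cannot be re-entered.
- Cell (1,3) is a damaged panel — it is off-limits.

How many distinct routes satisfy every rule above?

A right/down-only route from (1,1) to (3,6) makes exactly 2 down-moves and 5 right-moves in some order.
With no other constraints that would be C(7,2) = 21 routes.
Subtract routes through each blocked cell (inclusion–exclusion for overlaps): − through (1,3): 10 → 11.
That gives 11 routes.

11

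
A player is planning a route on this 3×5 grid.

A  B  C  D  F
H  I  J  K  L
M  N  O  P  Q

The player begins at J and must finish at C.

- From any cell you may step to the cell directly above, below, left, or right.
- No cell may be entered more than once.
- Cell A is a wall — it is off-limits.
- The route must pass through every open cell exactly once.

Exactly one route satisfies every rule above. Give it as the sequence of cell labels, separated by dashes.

Need to visit all 14 open cells exactly once, starting at J and ending at C.
Cell H has only two open neighbours (M and I), so the path must pass straight through it: one of those is the cell it's entered from and the other is where it exits.
Route from J: right 1 to K, up 1 to D, right 1 to F, down 2 to Q, left 4 to M, up 1 to H, right 1 to I, up 1 to B, right 1 to C — 13 moves in all.
Check: all 14 open cells covered.

J - K - D - F - L - Q - P - O - N - M - H - I - B - C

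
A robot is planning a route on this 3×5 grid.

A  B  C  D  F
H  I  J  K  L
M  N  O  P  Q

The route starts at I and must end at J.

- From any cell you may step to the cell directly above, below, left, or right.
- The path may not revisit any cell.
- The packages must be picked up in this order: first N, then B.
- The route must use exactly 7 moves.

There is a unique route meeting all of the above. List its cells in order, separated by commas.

I, N, M, H, A, B, C, J

The waypoints must appear in the order N, B, with no cell reused.
Route from I: down 1 to N, left 1 to M, up 2 to A, right 2 to C, down 1 to J — 7 moves in all.
Check: order respected (N at step 1, B at step 5); 7 moves as required.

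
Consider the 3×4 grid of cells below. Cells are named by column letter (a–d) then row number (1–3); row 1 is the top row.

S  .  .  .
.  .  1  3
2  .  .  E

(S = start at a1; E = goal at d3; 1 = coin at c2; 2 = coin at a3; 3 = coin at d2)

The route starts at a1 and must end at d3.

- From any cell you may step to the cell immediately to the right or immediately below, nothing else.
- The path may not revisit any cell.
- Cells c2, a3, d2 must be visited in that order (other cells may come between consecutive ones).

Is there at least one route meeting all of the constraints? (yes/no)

no

a3 lies to the left of c2, so going from c2 to a3 would need a leftward move — but moves only go right/down, so c2 cannot be visited before a3.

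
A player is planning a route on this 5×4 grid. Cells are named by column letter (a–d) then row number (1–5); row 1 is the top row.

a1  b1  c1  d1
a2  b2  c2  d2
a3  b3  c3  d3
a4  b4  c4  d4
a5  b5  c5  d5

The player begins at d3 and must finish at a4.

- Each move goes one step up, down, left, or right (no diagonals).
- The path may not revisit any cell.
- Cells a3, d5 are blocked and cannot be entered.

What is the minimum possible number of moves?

The Manhattan distance from d3 to a4 is |3−4| + |4−1| = 4, so at least 4 moves are needed.
A route of 4 moves achieves this: d3 → d4 → c4 → b4 → a4.
Since 4 matches the lower bound, it is optimal.

4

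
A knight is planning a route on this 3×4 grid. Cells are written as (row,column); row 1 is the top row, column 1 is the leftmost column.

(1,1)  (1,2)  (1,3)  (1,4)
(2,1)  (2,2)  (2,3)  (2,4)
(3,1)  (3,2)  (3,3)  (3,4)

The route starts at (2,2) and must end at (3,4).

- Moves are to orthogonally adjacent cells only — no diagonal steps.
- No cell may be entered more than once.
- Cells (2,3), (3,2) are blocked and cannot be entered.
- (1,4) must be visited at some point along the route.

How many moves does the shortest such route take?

5

Any route passes through (1,4) somewhere between (2,2) and (3,4). Summing Manhattan distances along the two legs ((2,2) → (1,4) → (3,4)) gives a lower bound of 3 + 2 = 5 moves.
A route of 5 moves achieves this: (2,2) → (1,2) → (1,3) → (1,4) → (2,4) → (3,4).
Since 5 matches the lower bound, it is optimal.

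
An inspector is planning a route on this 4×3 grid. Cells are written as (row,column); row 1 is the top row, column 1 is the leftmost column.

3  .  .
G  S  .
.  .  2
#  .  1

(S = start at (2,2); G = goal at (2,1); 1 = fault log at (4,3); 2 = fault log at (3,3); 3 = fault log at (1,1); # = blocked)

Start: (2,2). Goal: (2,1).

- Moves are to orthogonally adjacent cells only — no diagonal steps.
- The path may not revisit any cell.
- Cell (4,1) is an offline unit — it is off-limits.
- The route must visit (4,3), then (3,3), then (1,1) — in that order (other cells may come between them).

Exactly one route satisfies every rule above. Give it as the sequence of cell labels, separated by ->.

(2,2) -> (3,2) -> (4,2) -> (4,3) -> (3,3) -> (2,3) -> (1,3) -> (1,2) -> (1,1) -> (2,1)

The waypoints must appear in the order (4,3), (3,3), (1,1), with no cell reused.
Route from (2,2): 2× down (reaching (4,2)), right to (4,3), 3× up (reaching (1,3)), 2× left (reaching (1,1)), down to (2,1) — 9 moves in all.
Check: order respected (1 at step 3, 2 at step 4, 3 at step 8).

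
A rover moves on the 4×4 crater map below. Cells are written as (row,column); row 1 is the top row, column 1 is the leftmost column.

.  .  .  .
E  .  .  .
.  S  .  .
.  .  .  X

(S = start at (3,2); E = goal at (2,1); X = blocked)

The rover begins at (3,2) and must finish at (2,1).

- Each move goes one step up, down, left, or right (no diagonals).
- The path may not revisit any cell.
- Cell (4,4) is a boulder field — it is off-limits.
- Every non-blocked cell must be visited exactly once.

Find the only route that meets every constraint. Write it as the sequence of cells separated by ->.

(3,2) -> (3,1) -> (4,1) -> (4,2) -> (4,3) -> (3,3) -> (3,4) -> (2,4) -> (1,4) -> (1,3) -> (2,3) -> (2,2) -> (1,2) -> (1,1) -> (2,1)

Need to visit all 15 open cells exactly once, starting at (3,2) and ending at (2,1).
Cell (4,1) has only two open neighbours ((3,1) and (4,2)), so the path must pass straight through it: one of those is the cell it's entered from and the other is where it exits.
Route from (3,2): left to (3,1), down to (4,1), 2× right (reaching (4,3)), up to (3,3), right to (3,4), 2× up (reaching (1,4)), left to (1,3), down to (2,3), left to (2,2), up to (1,2), left to (1,1), down to (2,1) — 14 moves in all.
Check: all 15 open cells covered.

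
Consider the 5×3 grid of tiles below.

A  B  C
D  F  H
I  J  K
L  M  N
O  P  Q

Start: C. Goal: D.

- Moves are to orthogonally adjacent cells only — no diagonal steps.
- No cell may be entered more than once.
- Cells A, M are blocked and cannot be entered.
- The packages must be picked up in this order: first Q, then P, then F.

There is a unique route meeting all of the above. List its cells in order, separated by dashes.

The waypoints must appear in the order Q, P, F, with no cell reused.
Route from C: down 4 to Q, left 2 to O, up 2 to I, right 1 to J, up 1 to F, left 1 to D — 11 moves in all.
Check: order respected (Q at step 4, P at step 5, F at step 10).

C - H - K - N - Q - P - O - L - I - J - F - D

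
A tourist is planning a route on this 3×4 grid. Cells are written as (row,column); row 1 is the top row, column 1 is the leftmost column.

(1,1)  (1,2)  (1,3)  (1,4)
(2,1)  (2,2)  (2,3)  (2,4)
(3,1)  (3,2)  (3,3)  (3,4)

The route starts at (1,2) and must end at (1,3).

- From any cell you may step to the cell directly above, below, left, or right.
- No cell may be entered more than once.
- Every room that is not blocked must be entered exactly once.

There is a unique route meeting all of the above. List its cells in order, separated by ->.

Need to visit all 12 open cells exactly once, starting at (1,2) and ending at (1,3).
Cell (1,1) has only two open neighbours ((2,1) and (1,2)), so the path must pass straight through it: one of those is the cell it's entered from and the other is where it exits.
Route from (1,2): left 1 to (1,1), down 2 to (3,1), right 1 to (3,2), up 1 to (2,2), right 1 to (2,3), down 1 to (3,3), right 1 to (3,4), up 2 to (1,4), left 1 to (1,3) — 11 moves in all.
Check: all 12 open cells covered.

(1,2) -> (1,1) -> (2,1) -> (3,1) -> (3,2) -> (2,2) -> (2,3) -> (3,3) -> (3,4) -> (2,4) -> (1,4) -> (1,3)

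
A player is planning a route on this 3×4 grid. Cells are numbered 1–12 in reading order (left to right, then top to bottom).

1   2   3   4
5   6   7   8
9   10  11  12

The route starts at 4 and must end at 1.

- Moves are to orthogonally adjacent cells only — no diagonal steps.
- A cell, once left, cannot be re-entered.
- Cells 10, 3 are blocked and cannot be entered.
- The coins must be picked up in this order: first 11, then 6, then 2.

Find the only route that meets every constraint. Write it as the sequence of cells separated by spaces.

4 8 12 11 7 6 2 1

The waypoints must appear in the order 11, 6, 2, with no cell reused.
Route from 4: 2× down (reaching 12), left to 11, up to 7, left to 6, up to 2, left to 1 — 7 moves in all.
Check: order respected (11 at step 3, 6 at step 5, 2 at step 6).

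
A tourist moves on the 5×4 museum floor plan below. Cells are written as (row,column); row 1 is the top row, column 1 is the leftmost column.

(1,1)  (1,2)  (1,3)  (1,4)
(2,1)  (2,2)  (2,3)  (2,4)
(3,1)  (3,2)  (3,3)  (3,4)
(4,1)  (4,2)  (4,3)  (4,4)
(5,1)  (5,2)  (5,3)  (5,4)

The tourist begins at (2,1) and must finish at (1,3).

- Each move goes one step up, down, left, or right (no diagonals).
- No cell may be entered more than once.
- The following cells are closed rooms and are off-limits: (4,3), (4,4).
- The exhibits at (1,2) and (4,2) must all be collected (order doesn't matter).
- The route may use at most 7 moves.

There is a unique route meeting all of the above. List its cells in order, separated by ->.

The 7-move cap with required stops at (1,2), (4,2) leaves no slack for detours.
Route from (2,1): down 2 to (4,1), right 1 to (4,2), up 3 to (1,2), right 1 to (1,3) — 7 moves in all.
Check: all required cells visited; 7 ≤ 7 moves.

(2,1) -> (3,1) -> (4,1) -> (4,2) -> (3,2) -> (2,2) -> (1,2) -> (1,3)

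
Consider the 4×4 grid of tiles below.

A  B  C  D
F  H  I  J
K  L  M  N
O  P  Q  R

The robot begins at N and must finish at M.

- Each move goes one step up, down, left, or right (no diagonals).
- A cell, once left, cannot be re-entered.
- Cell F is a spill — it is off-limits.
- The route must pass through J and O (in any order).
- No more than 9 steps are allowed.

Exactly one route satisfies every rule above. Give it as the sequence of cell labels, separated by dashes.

N - J - I - H - L - K - O - P - Q - M

The budget equals the shortest possible length, so every move has to be on a shortest route through the required cells.
Route from N: up 1 to J, left 2 to H, down 1 to L, left 1 to K, down 1 to O, right 2 to Q, up 1 to M — 9 moves in all.
Check: all required cells visited; 9 ≤ 9 moves.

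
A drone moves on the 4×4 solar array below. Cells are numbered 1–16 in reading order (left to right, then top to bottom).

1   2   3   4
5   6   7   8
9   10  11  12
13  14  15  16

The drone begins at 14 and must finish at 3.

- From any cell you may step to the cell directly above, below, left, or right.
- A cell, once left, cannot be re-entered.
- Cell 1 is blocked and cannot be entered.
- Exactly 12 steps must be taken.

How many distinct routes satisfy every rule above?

Need simple routes of exactly 12 moves from 14 to 3 (Manhattan distance 4, so 4 moves are spent on a detour and 4 undoing it).
Enumerating: 14 10 9 5 6 7 11 15 16 12 8 4 3 | 14 13 9 5 6 10 11 15 16 12 8 4 3 | 14 13 9 5 6 10 11 15 16 12 8 7 3 | 14 13 9 5 6 7 11 15 16 12 8 4 3 | 14 13 9 10 6 7 11 15 16 12 8 4 3 | 14 13 9 10 11 15 16 12 8 7 6 2 3 | 14 15 16 12 8 7 11 10 9 5 6 2 3 | 14 15 16 12 11 10 9 5 6 7 8 4 3.
That gives 8 routes.

8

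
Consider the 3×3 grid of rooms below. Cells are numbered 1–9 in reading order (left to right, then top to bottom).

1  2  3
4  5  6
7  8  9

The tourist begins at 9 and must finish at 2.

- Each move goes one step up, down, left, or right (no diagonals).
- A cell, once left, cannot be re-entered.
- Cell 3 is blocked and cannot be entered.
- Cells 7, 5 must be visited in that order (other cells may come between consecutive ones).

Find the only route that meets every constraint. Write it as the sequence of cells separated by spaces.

The waypoints must appear in the order 7, 5, with no cell reused.
Route from 9: left 2 to 7, up 1 to 4, right 1 to 5, up 1 to 2 — 5 moves in all.
Check: order respected (7 at step 2, 5 at step 4).

9 8 7 4 5 2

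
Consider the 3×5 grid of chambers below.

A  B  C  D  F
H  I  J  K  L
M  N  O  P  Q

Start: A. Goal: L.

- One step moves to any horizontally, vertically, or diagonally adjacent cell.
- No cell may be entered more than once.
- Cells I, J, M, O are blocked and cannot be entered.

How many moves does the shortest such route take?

With diagonal moves allowed, the Chebyshev distance max(|Δrow|,|Δcol|) from A to L is 4, so at least 4 moves are needed.
A route of 4 moves achieves this: A → B → C → D → L.
Since 4 matches the lower bound, it is optimal.

4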